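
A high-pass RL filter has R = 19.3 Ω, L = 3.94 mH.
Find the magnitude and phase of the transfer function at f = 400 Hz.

Step 1 — Angular frequency: ω = 2π·400 = 2513 rad/s.
Step 2 — Transfer function: H(jω) = jωL/(R + jωL).
Step 3 — Numerator jωL = j·9.902; denominator R + jωL = 19.3 + j9.902.
Step 4 — H = 0.2084 + j0.4062.
Step 5 — Magnitude: |H| = 0.4565 (-6.8 dB); phase: φ = 62.8°.

|H| = 0.4565 (-6.8 dB), φ = 62.8°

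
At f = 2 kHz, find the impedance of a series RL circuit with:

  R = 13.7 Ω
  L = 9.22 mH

Step 1 — Angular frequency: ω = 2π·f = 2π·2000 = 1.257e+04 rad/s.
Step 2 — Component impedances:
  R: Z = R = 13.7 Ω
  L: Z = jωL = j·1.257e+04·0.00922 = 0 + j115.9 Ω
Step 3 — Series combination: Z_total = R + L = 13.7 + j115.9 Ω = 116.7∠83.3° Ω.

Z = 13.7 + j115.9 Ω = 116.7∠83.3° Ω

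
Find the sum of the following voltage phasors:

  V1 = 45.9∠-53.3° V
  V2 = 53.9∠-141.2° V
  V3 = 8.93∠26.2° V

Step 1 — Convert each phasor to rectangular form:
  V1 = 45.9·(cos(-53.3°) + j·sin(-53.3°)) = 27.43 - j36.8 V
  V2 = 53.9·(cos(-141.2°) + j·sin(-141.2°)) = -42.01 - j33.77 V
  V3 = 8.93·(cos(26.2°) + j·sin(26.2°)) = 8.013 + j3.943 V
Step 2 — Sum components: V_total = -6.563 - j66.63 V.
Step 3 — Convert to polar: |V_total| = 66.96 V, ∠V_total = -95.6°.

V_total = 66.96∠-95.6° V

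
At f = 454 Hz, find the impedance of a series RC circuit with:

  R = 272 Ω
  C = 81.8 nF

Step 1 — Angular frequency: ω = 2π·f = 2π·454 = 2853 rad/s.
Step 2 — Component impedances:
  R: Z = R = 272 Ω
  C: Z = 1/(jωC) = -j/(ω·C) = 0 - j4286 Ω
Step 3 — Series combination: Z_total = R + C = 272 - j4286 Ω = 4294∠-86.4° Ω.

Z = 272 - j4286 Ω = 4294∠-86.4° Ω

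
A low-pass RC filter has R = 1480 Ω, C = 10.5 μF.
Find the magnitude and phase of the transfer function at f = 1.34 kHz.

Step 1 — Angular frequency: ω = 2π·1340 = 8419 rad/s.
Step 2 — Transfer function: H(jω) = 1/(1 + jωRC).
Step 3 — Denominator: 1 + jωRC = 1 + j·8419·1480·1.05e-05 = 1 + j130.8.
Step 4 — H = 5.841e-05 - j0.007643.
Step 5 — Magnitude: |H| = 0.007643 (-42.3 dB); phase: φ = -89.6°.

|H| = 0.007643 (-42.3 dB), φ = -89.6°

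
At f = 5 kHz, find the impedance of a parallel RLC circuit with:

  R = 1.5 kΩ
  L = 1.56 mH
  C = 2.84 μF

Step 1 — Angular frequency: ω = 2π·f = 2π·5000 = 3.142e+04 rad/s.
Step 2 — Component impedances:
  R: Z = R = 1500 Ω
  L: Z = jωL = j·3.142e+04·0.00156 = 0 + j49.01 Ω
  C: Z = 1/(jωC) = -j/(ω·C) = 0 - j11.21 Ω
Step 3 — Parallel combination: 1/Z_total = 1/R + 1/L + 1/C; Z_total = 0.1408 - j14.53 Ω = 14.53∠-89.4° Ω.

Z = 0.1408 - j14.53 Ω = 14.53∠-89.4° Ω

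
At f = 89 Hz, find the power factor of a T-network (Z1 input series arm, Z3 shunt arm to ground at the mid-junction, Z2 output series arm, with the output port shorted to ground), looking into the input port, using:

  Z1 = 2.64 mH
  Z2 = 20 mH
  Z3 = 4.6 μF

Step 1 — Angular frequency: ω = 2π·f = 2π·89 = 559.2 rad/s.
Step 2 — Component impedances:
  Z1: Z = jωL = j·559.2·0.00264 = 0 + j1.476 Ω
  Z2: Z = jωL = j·559.2·0.02 = 0 + j11.18 Ω
  Z3: Z = 1/(jωC) = -j/(ω·C) = 0 - j388.8 Ω
Step 3 — With the output port shorted to ground, the output series arm Z2 runs from the junction to ground; the shunt arm Z3 also runs from the junction to ground. They appear in parallel: Z3 || Z2 = 0 + j11.52 Ω.
Step 4 — Series with input arm Z1: Z_in = Z1 + (Z3 || Z2) = 0 + j12.99 Ω = 12.99∠90.0° Ω.
Step 5 — Power factor: PF = cos(φ) = Re(Z)/|Z| = 0/12.99 = 0.
Step 6 — Type: Im(Z) = 12.99 ⇒ lagging (phase φ = 90.0°).

PF = 0 (lagging, φ = 90.0°)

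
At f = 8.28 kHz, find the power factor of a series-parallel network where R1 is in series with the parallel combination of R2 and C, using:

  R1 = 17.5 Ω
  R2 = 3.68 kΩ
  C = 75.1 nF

Step 1 — Angular frequency: ω = 2π·f = 2π·8280 = 5.202e+04 rad/s.
Step 2 — Component impedances:
  R1: Z = R = 17.5 Ω
  R2: Z = R = 3680 Ω
  C: Z = 1/(jωC) = -j/(ω·C) = 0 - j255.9 Ω
Step 3 — Parallel branch: R2 || C = 1/(1/R2 + 1/C) = 17.72 - j254.7 Ω.
Step 4 — Series with R1: Z_total = R1 + (R2 || C) = 35.22 - j254.7 Ω = 257.1∠-82.1° Ω.
Step 5 — Power factor: PF = cos(φ) = Re(Z)/|Z| = 35.22/257.1 = 0.137.
Step 6 — Type: Im(Z) = -254.7 ⇒ leading (phase φ = -82.1°).

PF = 0.137 (leading, φ = -82.1°)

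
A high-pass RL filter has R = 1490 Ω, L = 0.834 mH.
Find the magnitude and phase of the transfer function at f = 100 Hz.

Step 1 — Angular frequency: ω = 2π·100 = 628.3 rad/s.
Step 2 — Transfer function: H(jω) = jωL/(R + jωL).
Step 3 — Numerator jωL = j·0.524; denominator R + jωL = 1490 + j0.524.
Step 4 — H = 1.237e-07 + j0.0003517.
Step 5 — Magnitude: |H| = 0.0003517 (-69.1 dB); phase: φ = 90.0°.

|H| = 0.0003517 (-69.1 dB), φ = 90.0°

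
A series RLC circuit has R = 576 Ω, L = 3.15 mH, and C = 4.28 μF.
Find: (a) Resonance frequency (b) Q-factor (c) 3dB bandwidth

Step 1 — Resonance condition Im(Z)=0 gives ω₀ = 1/√(LC).
Step 2 — ω₀ = 1/√(0.00315·4.28e-06) = 8612 rad/s.
Step 3 — f₀ = ω₀/(2π) = 1371 Hz.
Step 4 — Series Q: Q = ω₀L/R = 8612·0.00315/576 = 0.0471.
Step 5 — 3dB bandwidth: Δω = ω₀/Q = 1.829e+05 rad/s; BW = Δω/(2π) = 2.91e+04 Hz.

(a) f₀ = 1371 Hz  (b) Q = 0.0471  (c) BW = 2.91e+04 Hz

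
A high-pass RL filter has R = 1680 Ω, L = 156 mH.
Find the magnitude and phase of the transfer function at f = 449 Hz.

Step 1 — Angular frequency: ω = 2π·449 = 2821 rad/s.
Step 2 — Transfer function: H(jω) = jωL/(R + jωL).
Step 3 — Numerator jωL = j·440.1; denominator R + jωL = 1680 + j440.1.
Step 4 — H = 0.06422 + j0.2451.
Step 5 — Magnitude: |H| = 0.2534 (-11.9 dB); phase: φ = 75.3°.

|H| = 0.2534 (-11.9 dB), φ = 75.3°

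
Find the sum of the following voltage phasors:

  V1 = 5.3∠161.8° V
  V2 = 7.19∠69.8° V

Step 1 — Convert each phasor to rectangular form:
  V1 = 5.3·(cos(161.8°) + j·sin(161.8°)) = -5.035 + j1.655 V
  V2 = 7.19·(cos(69.8°) + j·sin(69.8°)) = 2.483 + j6.748 V
Step 2 — Sum components: V_total = -2.552 + j8.403 V.
Step 3 — Convert to polar: |V_total| = 8.782 V, ∠V_total = 106.9°.

V_total = 8.782∠106.9° V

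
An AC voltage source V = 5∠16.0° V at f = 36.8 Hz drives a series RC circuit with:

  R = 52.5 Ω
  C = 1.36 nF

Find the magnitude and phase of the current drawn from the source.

Step 1 — Angular frequency: ω = 2π·f = 2π·36.8 = 231.2 rad/s.
Step 2 — Component impedances:
  R: Z = R = 52.5 Ω
  C: Z = 1/(jωC) = -j/(ω·C) = 0 - j3.18e+06 Ω
Step 3 — Series combination: Z_total = R + C = 52.5 - j3.18e+06 Ω = 3.18e+06∠-90.0° Ω.
Step 4 — Source phasor: V = 5∠16.0° V = 4.806 + j1.378 V.
Step 5 — Ohm's law: I = V / Z_total = (4.806 + j1.378) / (52.5 - j3.18e+06) = -4.334e-07 + j1.511e-06 A.
Step 6 — Convert to polar: |I| = 1.572e-06 A, ∠I = 106.0°.

I = 1.572e-06∠106.0° A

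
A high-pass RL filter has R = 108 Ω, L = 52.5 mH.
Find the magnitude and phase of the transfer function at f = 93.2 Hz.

Step 1 — Angular frequency: ω = 2π·93.2 = 585.6 rad/s.
Step 2 — Transfer function: H(jω) = jωL/(R + jωL).
Step 3 — Numerator jωL = j·30.74; denominator R + jωL = 108 + j30.74.
Step 4 — H = 0.07496 + j0.2633.
Step 5 — Magnitude: |H| = 0.2738 (-11.3 dB); phase: φ = 74.1°.

|H| = 0.2738 (-11.3 dB), φ = 74.1°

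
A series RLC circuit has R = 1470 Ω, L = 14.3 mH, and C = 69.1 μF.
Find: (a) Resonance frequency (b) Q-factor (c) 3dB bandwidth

Step 1 — Resonance: ω₀ = 1/√(LC) = 1/√(0.0143·6.91e-05) = 1006 rad/s.
Step 2 — f₀ = ω₀/(2π) = 160.1 Hz.
Step 3 — Series Q: Q = ω₀L/R = 1006·0.0143/1470 = 0.009786.
Step 4 — Bandwidth: Δω = ω₀/Q = 1.028e+05 rad/s; BW = Δω/(2π) = 1.636e+04 Hz.

(a) f₀ = 160.1 Hz  (b) Q = 0.009786  (c) BW = 1.636e+04 Hz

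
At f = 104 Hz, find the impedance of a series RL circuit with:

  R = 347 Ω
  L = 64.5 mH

Step 1 — Angular frequency: ω = 2π·f = 2π·104 = 653.5 rad/s.
Step 2 — Component impedances:
  R: Z = R = 347 Ω
  L: Z = jωL = j·653.5·0.0645 = 0 + j42.15 Ω
Step 3 — Series combination: Z_total = R + L = 347 + j42.15 Ω = 349.6∠6.9° Ω.

Z = 347 + j42.15 Ω = 349.6∠6.9° Ω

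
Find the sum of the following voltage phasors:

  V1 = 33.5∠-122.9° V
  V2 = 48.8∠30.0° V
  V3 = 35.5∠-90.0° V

Step 1 — Convert each phasor to rectangular form:
  V1 = 33.5·(cos(-122.9°) + j·sin(-122.9°)) = -18.2 - j28.13 V
  V2 = 48.8·(cos(30.0°) + j·sin(30.0°)) = 42.26 + j24.4 V
  V3 = 35.5·(cos(-90.0°) + j·sin(-90.0°)) = 0 - j35.5 V
Step 2 — Sum components: V_total = 24.07 - j39.23 V.
Step 3 — Convert to polar: |V_total| = 46.02 V, ∠V_total = -58.5°.

V_total = 46.02∠-58.5° V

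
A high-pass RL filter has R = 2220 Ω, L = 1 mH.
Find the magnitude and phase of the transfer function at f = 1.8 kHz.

Step 1 — Angular frequency: ω = 2π·1800 = 1.131e+04 rad/s.
Step 2 — Transfer function: H(jω) = jωL/(R + jωL).
Step 3 — Numerator jωL = j·11.31; denominator R + jωL = 2220 + j11.31.
Step 4 — H = 2.595e-05 + j0.005094.
Step 5 — Magnitude: |H| = 0.005094 (-45.9 dB); phase: φ = 89.7°.

|H| = 0.005094 (-45.9 dB), φ = 89.7°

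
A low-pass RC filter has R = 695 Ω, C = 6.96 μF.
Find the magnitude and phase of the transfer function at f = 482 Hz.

Step 1 — Angular frequency: ω = 2π·482 = 3028 rad/s.
Step 2 — Transfer function: H(jω) = 1/(1 + jωRC).
Step 3 — Denominator: 1 + jωRC = 1 + j·3028·695·6.96e-06 = 1 + j14.65.
Step 4 — H = 0.004638 - j0.06795.
Step 5 — Magnitude: |H| = 0.0681 (-23.3 dB); phase: φ = -86.1°.

|H| = 0.0681 (-23.3 dB), φ = -86.1°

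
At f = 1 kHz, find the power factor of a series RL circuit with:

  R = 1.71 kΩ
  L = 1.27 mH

Step 1 — Angular frequency: ω = 2π·f = 2π·1000 = 6283 rad/s.
Step 2 — Component impedances:
  R: Z = R = 1710 Ω
  L: Z = jωL = j·6283·0.00127 = 0 + j7.98 Ω
Step 3 — Series combination: Z_total = R + L = 1710 + j7.98 Ω = 1710∠0.3° Ω.
Step 4 — Power factor: PF = cos(φ) = Re(Z)/|Z| = 1710/1710 = 1.
Step 5 — Type: Im(Z) = 7.98 ⇒ lagging (phase φ = 0.3°).

PF = 1 (lagging, φ = 0.3°)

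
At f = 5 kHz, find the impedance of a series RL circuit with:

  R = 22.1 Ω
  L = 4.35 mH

Step 1 — Angular frequency: ω = 2π·f = 2π·5000 = 3.142e+04 rad/s.
Step 2 — Component impedances:
  R: Z = R = 22.1 Ω
  L: Z = jωL = j·3.142e+04·0.00435 = 0 + j136.7 Ω
Step 3 — Series combination: Z_total = R + L = 22.1 + j136.7 Ω = 138.4∠80.8° Ω.

Z = 22.1 + j136.7 Ω = 138.4∠80.8° Ω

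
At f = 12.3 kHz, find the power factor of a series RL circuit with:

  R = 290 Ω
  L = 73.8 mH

Step 1 — Angular frequency: ω = 2π·f = 2π·1.23e+04 = 7.728e+04 rad/s.
Step 2 — Component impedances:
  R: Z = R = 290 Ω
  L: Z = jωL = j·7.728e+04·0.0738 = 0 + j5703 Ω
Step 3 — Series combination: Z_total = R + L = 290 + j5703 Ω = 5711∠87.1° Ω.
Step 4 — Power factor: PF = cos(φ) = Re(Z)/|Z| = 290/5711 = 0.05078.
Step 5 — Type: Im(Z) = 5703 ⇒ lagging (phase φ = 87.1°).

PF = 0.05078 (lagging, φ = 87.1°)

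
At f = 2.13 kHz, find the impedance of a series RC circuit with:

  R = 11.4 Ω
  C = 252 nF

Step 1 — Angular frequency: ω = 2π·f = 2π·2130 = 1.338e+04 rad/s.
Step 2 — Component impedances:
  R: Z = R = 11.4 Ω
  C: Z = 1/(jωC) = -j/(ω·C) = 0 - j296.5 Ω
Step 3 — Series combination: Z_total = R + C = 11.4 - j296.5 Ω = 296.7∠-87.8° Ω.

Z = 11.4 - j296.5 Ω = 296.7∠-87.8° Ω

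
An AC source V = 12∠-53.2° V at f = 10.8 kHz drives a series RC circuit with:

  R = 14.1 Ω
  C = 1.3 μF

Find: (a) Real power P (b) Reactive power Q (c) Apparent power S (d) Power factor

Step 1 — Angular frequency: ω = 2π·f = 2π·1.08e+04 = 6.786e+04 rad/s.
Step 2 — Component impedances:
  R: Z = R = 14.1 Ω
  C: Z = 1/(jωC) = -j/(ω·C) = 0 - j11.34 Ω
Step 3 — Series combination: Z_total = R + C = 14.1 - j11.34 Ω = 18.09∠-38.8° Ω.
Step 4 — Source phasor: V = 12∠-53.2° V = 7.188 - j9.609 V.
Step 5 — Current: I = V / Z = 0.6424 - j0.165 A = 0.6633∠-14.4° A.
Step 6 — Complex power: S = V·I* = 6.203 - j4.987 VA.
Step 7 — Real power: P = Re(S) = 6.203 W.
Step 8 — Reactive power: Q = Im(S) = -4.987 VAR.
Step 9 — Apparent power: |S| = 7.959 VA.
Step 10 — Power factor: PF = P/|S| = 0.7794 (leading).

(a) P = 6.203 W  (b) Q = -4.987 VAR  (c) S = 7.959 VA  (d) PF = 0.7794 (leading)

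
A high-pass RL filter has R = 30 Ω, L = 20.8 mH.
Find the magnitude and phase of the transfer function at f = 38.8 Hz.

Step 1 — Angular frequency: ω = 2π·38.8 = 243.8 rad/s.
Step 2 — Transfer function: H(jω) = jωL/(R + jωL).
Step 3 — Numerator jωL = j·5.071; denominator R + jωL = 30 + j5.071.
Step 4 — H = 0.02778 + j0.1643.
Step 5 — Magnitude: |H| = 0.1667 (-15.6 dB); phase: φ = 80.4°.

|H| = 0.1667 (-15.6 dB), φ = 80.4°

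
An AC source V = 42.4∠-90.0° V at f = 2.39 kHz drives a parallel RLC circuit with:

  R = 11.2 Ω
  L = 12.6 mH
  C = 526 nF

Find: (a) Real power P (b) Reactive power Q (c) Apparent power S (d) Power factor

Step 1 — Angular frequency: ω = 2π·f = 2π·2390 = 1.502e+04 rad/s.
Step 2 — Component impedances:
  R: Z = R = 11.2 Ω
  L: Z = jωL = j·1.502e+04·0.0126 = 0 + j189.2 Ω
  C: Z = 1/(jωC) = -j/(ω·C) = 0 - j126.6 Ω
Step 3 — Parallel combination: 1/Z_total = 1/R + 1/L + 1/C; Z_total = 11.19 - j0.3276 Ω = 11.2∠-1.7° Ω.
Step 4 — Source phasor: V = 42.4∠-90.0° V = 0 - j42.4 V.
Step 5 — Current: I = V / Z = 0.1108 - j3.786 A = 3.787∠-88.3° A.
Step 6 — Complex power: S = V·I* = 160.5 - j4.699 VA.
Step 7 — Real power: P = Re(S) = 160.5 W.
Step 8 — Reactive power: Q = Im(S) = -4.699 VAR.
Step 9 — Apparent power: |S| = 160.6 VA.
Step 10 — Power factor: PF = P/|S| = 0.9996 (leading).

(a) P = 160.5 W  (b) Q = -4.699 VAR  (c) S = 160.6 VA  (d) PF = 0.9996 (leading)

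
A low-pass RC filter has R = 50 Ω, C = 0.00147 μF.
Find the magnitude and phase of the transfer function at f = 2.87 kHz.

Step 1 — Angular frequency: ω = 2π·2870 = 1.803e+04 rad/s.
Step 2 — Transfer function: H(jω) = 1/(1 + jωRC).
Step 3 — Denominator: 1 + jωRC = 1 + j·1.803e+04·50·1.47e-09 = 1 + j0.001325.
Step 4 — H = 1 - j0.001325.
Step 5 — Magnitude: |H| = 1 (-0.0 dB); phase: φ = -0.1°.

|H| = 1 (-0.0 dB), φ = -0.1°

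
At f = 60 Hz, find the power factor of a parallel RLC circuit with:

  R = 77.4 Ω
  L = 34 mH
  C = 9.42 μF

Step 1 — Angular frequency: ω = 2π·f = 2π·60 = 377 rad/s.
Step 2 — Component impedances:
  R: Z = R = 77.4 Ω
  L: Z = jωL = j·377·0.034 = 0 + j12.82 Ω
  C: Z = 1/(jωC) = -j/(ω·C) = 0 - j281.6 Ω
Step 3 — Parallel combination: 1/Z_total = 1/R + 1/L + 1/C; Z_total = 2.262 + j13.04 Ω = 13.23∠80.2° Ω.
Step 4 — Power factor: PF = cos(φ) = Re(Z)/|Z| = 2.26185/13.2313 = 0.1709.
Step 5 — Type: Im(Z) = 13.04 ⇒ lagging (phase φ = 80.2°).

PF = 0.1709 (lagging, φ = 80.2°)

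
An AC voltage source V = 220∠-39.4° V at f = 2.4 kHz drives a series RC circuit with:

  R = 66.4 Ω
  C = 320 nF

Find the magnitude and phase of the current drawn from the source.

Step 1 — Angular frequency: ω = 2π·f = 2π·2400 = 1.508e+04 rad/s.
Step 2 — Component impedances:
  R: Z = R = 66.4 Ω
  C: Z = 1/(jωC) = -j/(ω·C) = 0 - j207.2 Ω
Step 3 — Series combination: Z_total = R + C = 66.4 - j207.2 Ω = 217.6∠-72.2° Ω.
Step 4 — Source phasor: V = 220∠-39.4° V = 170 - j139.6 V.
Step 5 — Ohm's law: I = V / Z_total = (170 - j139.6) / (66.4 - j207.2) = 0.8495 + j0.5482 A.
Step 6 — Convert to polar: |I| = 1.011 A, ∠I = 32.8°.

I = 1.011∠32.8° A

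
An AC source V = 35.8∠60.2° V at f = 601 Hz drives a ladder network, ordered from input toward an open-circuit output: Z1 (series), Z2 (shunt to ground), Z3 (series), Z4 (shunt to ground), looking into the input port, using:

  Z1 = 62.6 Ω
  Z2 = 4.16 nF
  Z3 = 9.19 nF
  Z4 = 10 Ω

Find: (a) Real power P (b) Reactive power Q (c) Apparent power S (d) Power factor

Step 1 — Angular frequency: ω = 2π·f = 2π·601 = 3776 rad/s.
Step 2 — Component impedances:
  Z1: Z = R = 62.6 Ω
  Z2: Z = 1/(jωC) = -j/(ω·C) = 0 - j6.366e+04 Ω
  Z3: Z = 1/(jωC) = -j/(ω·C) = 0 - j2.882e+04 Ω
  Z4: Z = R = 10 Ω
Step 3 — Ladder network (open output): work backward from the far end, alternating series and parallel combinations. Z_in = 67.34 - j1.984e+04 Ω = 1.984e+04∠-89.8° Ω.
Step 4 — Source phasor: V = 35.8∠60.2° V = 17.79 + j31.07 V.
Step 5 — Current: I = V / Z = -0.001563 + j0.0009022 A = 0.001805∠150.0° A.
Step 6 — Complex power: S = V·I* = 0.0002193 - j0.06461 VA.
Step 7 — Real power: P = Re(S) = 0.0002193 W.
Step 8 — Reactive power: Q = Im(S) = -0.06461 VAR.
Step 9 — Apparent power: |S| = 0.06461 VA.
Step 10 — Power factor: PF = P/|S| = 0.003395 (leading).

(a) P = 0.0002193 W  (b) Q = -0.06461 VAR  (c) S = 0.06461 VA  (d) PF = 0.003395 (leading)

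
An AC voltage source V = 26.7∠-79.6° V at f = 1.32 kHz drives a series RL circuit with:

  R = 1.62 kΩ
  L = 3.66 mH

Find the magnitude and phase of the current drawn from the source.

Step 1 — Angular frequency: ω = 2π·f = 2π·1320 = 8294 rad/s.
Step 2 — Component impedances:
  R: Z = R = 1620 Ω
  L: Z = jωL = j·8294·0.00366 = 0 + j30.36 Ω
Step 3 — Series combination: Z_total = R + L = 1620 + j30.36 Ω = 1620∠1.1° Ω.
Step 4 — Source phasor: V = 26.7∠-79.6° V = 4.82 - j26.26 V.
Step 5 — Ohm's law: I = V / Z_total = (4.82 - j26.26) / (1620 + j30.36) = 0.002671 - j0.01626 A.
Step 6 — Convert to polar: |I| = 0.01648 A, ∠I = -80.7°.

I = 0.01648∠-80.7° A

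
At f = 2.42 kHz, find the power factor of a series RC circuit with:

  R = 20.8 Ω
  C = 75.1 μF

Step 1 — Angular frequency: ω = 2π·f = 2π·2420 = 1.521e+04 rad/s.
Step 2 — Component impedances:
  R: Z = R = 20.8 Ω
  C: Z = 1/(jωC) = -j/(ω·C) = 0 - j0.8757 Ω
Step 3 — Series combination: Z_total = R + C = 20.8 - j0.8757 Ω = 20.82∠-2.4° Ω.
Step 4 — Power factor: PF = cos(φ) = Re(Z)/|Z| = 20.8/20.818 = 0.9991.
Step 5 — Type: Im(Z) = -0.8757 ⇒ leading (phase φ = -2.4°).

PF = 0.9991 (leading, φ = -2.4°)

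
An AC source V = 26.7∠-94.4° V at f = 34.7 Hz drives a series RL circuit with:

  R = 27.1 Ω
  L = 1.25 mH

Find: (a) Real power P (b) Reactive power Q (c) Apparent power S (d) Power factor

Step 1 — Angular frequency: ω = 2π·f = 2π·34.7 = 218 rad/s.
Step 2 — Component impedances:
  R: Z = R = 27.1 Ω
  L: Z = jωL = j·218·0.00125 = 0 + j0.2725 Ω
Step 3 — Series combination: Z_total = R + L = 27.1 + j0.2725 Ω = 27.1∠0.6° Ω.
Step 4 — Source phasor: V = 26.7∠-94.4° V = -2.048 - j26.62 V.
Step 5 — Current: I = V / Z = -0.08546 - j0.9815 A = 0.9852∠-95.0° A.
Step 6 — Complex power: S = V·I* = 26.3 + j0.2645 VA.
Step 7 — Real power: P = Re(S) = 26.3 W.
Step 8 — Reactive power: Q = Im(S) = 0.2645 VAR.
Step 9 — Apparent power: |S| = 26.3 VA.
Step 10 — Power factor: PF = P/|S| = 0.9999 (lagging).

(a) P = 26.3 W  (b) Q = 0.2645 VAR  (c) S = 26.3 VA  (d) PF = 0.9999 (lagging)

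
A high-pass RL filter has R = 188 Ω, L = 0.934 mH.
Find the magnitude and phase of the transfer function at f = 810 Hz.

Step 1 — Angular frequency: ω = 2π·810 = 5089 rad/s.
Step 2 — Transfer function: H(jω) = jωL/(R + jωL).
Step 3 — Numerator jωL = j·4.753; denominator R + jωL = 188 + j4.753.
Step 4 — H = 0.0006389 + j0.02527.
Step 5 — Magnitude: |H| = 0.02528 (-31.9 dB); phase: φ = 88.6°.

|H| = 0.02528 (-31.9 dB), φ = 88.6°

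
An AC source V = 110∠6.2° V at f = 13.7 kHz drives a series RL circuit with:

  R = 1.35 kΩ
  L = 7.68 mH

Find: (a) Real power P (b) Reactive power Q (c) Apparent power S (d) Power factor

Step 1 — Angular frequency: ω = 2π·f = 2π·1.37e+04 = 8.608e+04 rad/s.
Step 2 — Component impedances:
  R: Z = R = 1350 Ω
  L: Z = jωL = j·8.608e+04·0.00768 = 0 + j661.1 Ω
Step 3 — Series combination: Z_total = R + L = 1350 + j661.1 Ω = 1503∠26.1° Ω.
Step 4 — Source phasor: V = 110∠6.2° V = 109.4 + j11.88 V.
Step 5 — Current: I = V / Z = 0.06881 - j0.0249 A = 0.07318∠-19.9° A.
Step 6 — Complex power: S = V·I* = 7.229 + j3.54 VA.
Step 7 — Real power: P = Re(S) = 7.229 W.
Step 8 — Reactive power: Q = Im(S) = 3.54 VAR.
Step 9 — Apparent power: |S| = 8.05 VA.
Step 10 — Power factor: PF = P/|S| = 0.8981 (lagging).

(a) P = 7.229 W  (b) Q = 3.54 VAR  (c) S = 8.05 VA  (d) PF = 0.8981 (lagging)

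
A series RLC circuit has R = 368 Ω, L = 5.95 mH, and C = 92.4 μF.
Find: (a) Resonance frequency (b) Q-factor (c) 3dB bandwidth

Step 1 — Resonance condition Im(Z)=0 gives ω₀ = 1/√(LC).
Step 2 — ω₀ = 1/√(0.00595·9.24e-05) = 1349 rad/s.
Step 3 — f₀ = ω₀/(2π) = 214.6 Hz.
Step 4 — Series Q: Q = ω₀L/R = 1349·0.00595/368 = 0.02181.
Step 5 — 3dB bandwidth: Δω = ω₀/Q = 6.185e+04 rad/s; BW = Δω/(2π) = 9844 Hz.

(a) f₀ = 214.6 Hz  (b) Q = 0.02181  (c) BW = 9844 Hz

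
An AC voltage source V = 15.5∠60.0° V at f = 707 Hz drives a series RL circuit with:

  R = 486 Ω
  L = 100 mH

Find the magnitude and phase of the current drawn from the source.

Step 1 — Angular frequency: ω = 2π·f = 2π·707 = 4442 rad/s.
Step 2 — Component impedances:
  R: Z = R = 486 Ω
  L: Z = jωL = j·4442·0.1 = 0 + j444.2 Ω
Step 3 — Series combination: Z_total = R + L = 486 + j444.2 Ω = 658.4∠42.4° Ω.
Step 4 — Source phasor: V = 15.5∠60.0° V = 7.75 + j13.42 V.
Step 5 — Ohm's law: I = V / Z_total = (7.75 + j13.42) / (486 + j444.2) = 0.02244 + j0.007107 A.
Step 6 — Convert to polar: |I| = 0.02354 A, ∠I = 17.6°.

I = 0.02354∠17.6° A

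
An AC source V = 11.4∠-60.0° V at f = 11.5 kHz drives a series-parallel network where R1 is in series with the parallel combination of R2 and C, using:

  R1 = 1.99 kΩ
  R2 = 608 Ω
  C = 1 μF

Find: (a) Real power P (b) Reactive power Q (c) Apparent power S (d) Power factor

Step 1 — Angular frequency: ω = 2π·f = 2π·1.15e+04 = 7.226e+04 rad/s.
Step 2 — Component impedances:
  R1: Z = R = 1990 Ω
  R2: Z = R = 608 Ω
  C: Z = 1/(jωC) = -j/(ω·C) = 0 - j13.84 Ω
Step 3 — Parallel branch: R2 || C = 1/(1/R2 + 1/C) = 0.3149 - j13.83 Ω.
Step 4 — Series with R1: Z_total = R1 + (R2 || C) = 1990 - j13.83 Ω = 1990∠-0.4° Ω.
Step 5 — Source phasor: V = 11.4∠-60.0° V = 5.7 - j9.873 V.
Step 6 — Current: I = V / Z = 0.002898 - j0.00494 A = 0.005728∠-59.6° A.
Step 7 — Complex power: S = V·I* = 0.06529 - j0.0004538 VA.
Step 8 — Real power: P = Re(S) = 0.06529 W.
Step 9 — Reactive power: Q = Im(S) = -0.0004538 VAR.
Step 10 — Apparent power: |S| = 0.06529 VA.
Step 11 — Power factor: PF = P/|S| = 1 (leading).

(a) P = 0.06529 W  (b) Q = -0.0004538 VAR  (c) S = 0.06529 VA  (d) PF = 1 (leading)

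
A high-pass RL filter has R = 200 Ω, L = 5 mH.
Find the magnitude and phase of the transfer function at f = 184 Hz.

Step 1 — Angular frequency: ω = 2π·184 = 1156 rad/s.
Step 2 — Transfer function: H(jω) = jωL/(R + jωL).
Step 3 — Numerator jωL = j·5.781; denominator R + jωL = 200 + j5.781.
Step 4 — H = 0.0008347 + j0.02888.
Step 5 — Magnitude: |H| = 0.02889 (-30.8 dB); phase: φ = 88.3°.

|H| = 0.02889 (-30.8 dB), φ = 88.3°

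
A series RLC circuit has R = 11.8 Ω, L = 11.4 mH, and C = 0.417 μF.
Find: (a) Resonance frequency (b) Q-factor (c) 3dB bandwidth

Step 1 — Resonance condition Im(Z)=0 gives ω₀ = 1/√(LC).
Step 2 — ω₀ = 1/√(0.0114·4.17e-07) = 1.45e+04 rad/s.
Step 3 — f₀ = ω₀/(2π) = 2308 Hz.
Step 4 — Series Q: Q = ω₀L/R = 1.45e+04·0.0114/11.8 = 14.01.
Step 5 — 3dB bandwidth: Δω = ω₀/Q = 1035 rad/s; BW = Δω/(2π) = 164.7 Hz.

(a) f₀ = 2308 Hz  (b) Q = 14.01  (c) BW = 164.7 Hz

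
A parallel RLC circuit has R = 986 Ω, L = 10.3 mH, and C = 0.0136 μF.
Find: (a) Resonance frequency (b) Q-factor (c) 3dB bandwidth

Step 1 — Resonance: ω₀ = 1/√(LC) = 1/√(0.0103·1.36e-08) = 8.449e+04 rad/s.
Step 2 — f₀ = ω₀/(2π) = 1.345e+04 Hz.
Step 3 — Parallel Q: Q = R/(ω₀L) = 986/(8.449e+04·0.0103) = 1.133.
Step 4 — Bandwidth: Δω = ω₀/Q = 7.457e+04 rad/s; BW = Δω/(2π) = 1.187e+04 Hz.

(a) f₀ = 1.345e+04 Hz  (b) Q = 1.133  (c) BW = 1.187e+04 Hz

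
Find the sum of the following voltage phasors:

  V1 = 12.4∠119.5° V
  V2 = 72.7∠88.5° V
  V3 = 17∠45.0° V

Step 1 — Convert each phasor to rectangular form:
  V1 = 12.4·(cos(119.5°) + j·sin(119.5°)) = -6.106 + j10.79 V
  V2 = 72.7·(cos(88.5°) + j·sin(88.5°)) = 1.903 + j72.68 V
  V3 = 17·(cos(45.0°) + j·sin(45.0°)) = 12.02 + j12.02 V
Step 2 — Sum components: V_total = 7.818 + j95.49 V.
Step 3 — Convert to polar: |V_total| = 95.81 V, ∠V_total = 85.3°.

V_total = 95.81∠85.3° V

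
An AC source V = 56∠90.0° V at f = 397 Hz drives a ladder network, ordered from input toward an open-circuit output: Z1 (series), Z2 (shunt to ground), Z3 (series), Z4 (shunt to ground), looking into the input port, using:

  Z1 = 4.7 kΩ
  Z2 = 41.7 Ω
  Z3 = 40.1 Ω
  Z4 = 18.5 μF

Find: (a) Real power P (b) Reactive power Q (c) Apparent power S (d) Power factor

Step 1 — Angular frequency: ω = 2π·f = 2π·397 = 2494 rad/s.
Step 2 — Component impedances:
  Z1: Z = R = 4700 Ω
  Z2: Z = R = 41.7 Ω
  Z3: Z = R = 40.1 Ω
  Z4: Z = 1/(jωC) = -j/(ω·C) = 0 - j21.67 Ω
Step 3 — Ladder network (open output): work backward from the far end, alternating series and parallel combinations. Z_in = 4722 - j5.262 Ω = 4722∠-0.1° Ω.
Step 4 — Source phasor: V = 56∠90.0° V = 0 + j56 V.
Step 5 — Current: I = V / Z = -1.322e-05 + j0.01186 A = 0.01186∠90.1° A.
Step 6 — Complex power: S = V·I* = 0.6641 - j0.0007402 VA.
Step 7 — Real power: P = Re(S) = 0.6641 W.
Step 8 — Reactive power: Q = Im(S) = -0.0007402 VAR.
Step 9 — Apparent power: |S| = 0.6641 VA.
Step 10 — Power factor: PF = P/|S| = 1 (leading).

(a) P = 0.6641 W  (b) Q = -0.0007402 VAR  (c) S = 0.6641 VA  (d) PF = 1 (leading)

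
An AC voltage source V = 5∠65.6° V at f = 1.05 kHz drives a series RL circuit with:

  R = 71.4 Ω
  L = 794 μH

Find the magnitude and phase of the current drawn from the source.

Step 1 — Angular frequency: ω = 2π·f = 2π·1050 = 6597 rad/s.
Step 2 — Component impedances:
  R: Z = R = 71.4 Ω
  L: Z = jωL = j·6597·0.000794 = 0 + j5.238 Ω
Step 3 — Series combination: Z_total = R + L = 71.4 + j5.238 Ω = 71.59∠4.2° Ω.
Step 4 — Source phasor: V = 5∠65.6° V = 2.066 + j4.553 V.
Step 5 — Ohm's law: I = V / Z_total = (2.066 + j4.553) / (71.4 + j5.238) = 0.03343 + j0.06132 A.
Step 6 — Convert to polar: |I| = 0.06984 A, ∠I = 61.4°.

I = 0.06984∠61.4° A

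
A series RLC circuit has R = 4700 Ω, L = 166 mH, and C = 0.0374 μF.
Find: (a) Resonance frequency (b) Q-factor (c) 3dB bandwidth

Step 1 — Resonance: ω₀ = 1/√(LC) = 1/√(0.166·3.74e-08) = 1.269e+04 rad/s.
Step 2 — f₀ = ω₀/(2π) = 2020 Hz.
Step 3 — Series Q: Q = ω₀L/R = 1.269e+04·0.166/4700 = 0.4483.
Step 4 — Bandwidth: Δω = ω₀/Q = 2.831e+04 rad/s; BW = Δω/(2π) = 4506 Hz.

(a) f₀ = 2020 Hz  (b) Q = 0.4483  (c) BW = 4506 Hz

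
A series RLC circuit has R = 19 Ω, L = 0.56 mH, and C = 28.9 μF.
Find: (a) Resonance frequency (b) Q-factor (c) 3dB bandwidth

Step 1 — Resonance: ω₀ = 1/√(LC) = 1/√(0.00056·2.89e-05) = 7861 rad/s.
Step 2 — f₀ = ω₀/(2π) = 1251 Hz.
Step 3 — Series Q: Q = ω₀L/R = 7861·0.00056/19 = 0.2317.
Step 4 — Bandwidth: Δω = ω₀/Q = 3.393e+04 rad/s; BW = Δω/(2π) = 5400 Hz.

(a) f₀ = 1251 Hz  (b) Q = 0.2317  (c) BW = 5400 Hz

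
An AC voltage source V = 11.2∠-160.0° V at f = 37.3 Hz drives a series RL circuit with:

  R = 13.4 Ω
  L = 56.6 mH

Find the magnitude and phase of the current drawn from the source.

Step 1 — Angular frequency: ω = 2π·f = 2π·37.3 = 234.4 rad/s.
Step 2 — Component impedances:
  R: Z = R = 13.4 Ω
  L: Z = jωL = j·234.4·0.0566 = 0 + j13.26 Ω
Step 3 — Series combination: Z_total = R + L = 13.4 + j13.26 Ω = 18.86∠44.7° Ω.
Step 4 — Source phasor: V = 11.2∠-160.0° V = -10.52 - j3.831 V.
Step 5 — Ohm's law: I = V / Z_total = (-10.52 - j3.831) / (13.4 + j13.26) = -0.5396 + j0.2483 A.
Step 6 — Convert to polar: |I| = 0.594 A, ∠I = 155.3°.

I = 0.594∠155.3° A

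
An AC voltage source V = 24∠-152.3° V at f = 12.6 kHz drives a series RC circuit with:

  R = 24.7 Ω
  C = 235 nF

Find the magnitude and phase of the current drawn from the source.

Step 1 — Angular frequency: ω = 2π·f = 2π·1.26e+04 = 7.917e+04 rad/s.
Step 2 — Component impedances:
  R: Z = R = 24.7 Ω
  C: Z = 1/(jωC) = -j/(ω·C) = 0 - j53.75 Ω
Step 3 — Series combination: Z_total = R + C = 24.7 - j53.75 Ω = 59.15∠-65.3° Ω.
Step 4 — Source phasor: V = 24∠-152.3° V = -21.25 - j11.16 V.
Step 5 — Ohm's law: I = V / Z_total = (-21.25 - j11.16) / (24.7 - j53.75) = 0.02137 - j0.4052 A.
Step 6 — Convert to polar: |I| = 0.4057 A, ∠I = -87.0°.

I = 0.4057∠-87.0° A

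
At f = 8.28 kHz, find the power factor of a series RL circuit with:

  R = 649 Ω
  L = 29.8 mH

Step 1 — Angular frequency: ω = 2π·f = 2π·8280 = 5.202e+04 rad/s.
Step 2 — Component impedances:
  R: Z = R = 649 Ω
  L: Z = jωL = j·5.202e+04·0.0298 = 0 + j1550 Ω
Step 3 — Series combination: Z_total = R + L = 649 + j1550 Ω = 1681∠67.3° Ω.
Step 4 — Power factor: PF = cos(φ) = Re(Z)/|Z| = 649/1681 = 0.3861.
Step 5 — Type: Im(Z) = 1550 ⇒ lagging (phase φ = 67.3°).

PF = 0.3861 (lagging, φ = 67.3°)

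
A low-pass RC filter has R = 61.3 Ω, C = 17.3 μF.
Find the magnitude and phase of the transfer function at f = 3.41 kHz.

Step 1 — Angular frequency: ω = 2π·3410 = 2.143e+04 rad/s.
Step 2 — Transfer function: H(jω) = 1/(1 + jωRC).
Step 3 — Denominator: 1 + jωRC = 1 + j·2.143e+04·61.3·1.73e-05 = 1 + j22.72.
Step 4 — H = 0.001933 - j0.04393.
Step 5 — Magnitude: |H| = 0.04397 (-27.1 dB); phase: φ = -87.5°.

|H| = 0.04397 (-27.1 dB), φ = -87.5°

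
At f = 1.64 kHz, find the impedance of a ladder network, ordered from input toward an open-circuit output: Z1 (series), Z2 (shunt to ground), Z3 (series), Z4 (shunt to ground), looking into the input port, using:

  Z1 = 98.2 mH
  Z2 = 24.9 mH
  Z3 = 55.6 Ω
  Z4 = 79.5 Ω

Step 1 — Angular frequency: ω = 2π·f = 2π·1640 = 1.03e+04 rad/s.
Step 2 — Component impedances:
  Z1: Z = jωL = j·1.03e+04·0.0982 = 0 + j1012 Ω
  Z2: Z = jωL = j·1.03e+04·0.0249 = 0 + j256.6 Ω
  Z3: Z = R = 55.6 Ω
  Z4: Z = R = 79.5 Ω
Step 3 — Ladder network (open output): work backward from the far end, alternating series and parallel combinations. Z_in = 105.8 + j1068 Ω = 1073∠84.3° Ω.

Z = 105.8 + j1068 Ω = 1073∠84.3° Ω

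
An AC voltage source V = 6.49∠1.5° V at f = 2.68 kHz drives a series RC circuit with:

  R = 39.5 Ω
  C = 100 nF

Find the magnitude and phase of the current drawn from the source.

Step 1 — Angular frequency: ω = 2π·f = 2π·2680 = 1.684e+04 rad/s.
Step 2 — Component impedances:
  R: Z = R = 39.5 Ω
  C: Z = 1/(jωC) = -j/(ω·C) = 0 - j593.9 Ω
Step 3 — Series combination: Z_total = R + C = 39.5 - j593.9 Ω = 595.2∠-86.2° Ω.
Step 4 — Source phasor: V = 6.49∠1.5° V = 6.488 + j0.1699 V.
Step 5 — Ohm's law: I = V / Z_total = (6.488 + j0.1699) / (39.5 - j593.9) = 0.0004386 + j0.0109 A.
Step 6 — Convert to polar: |I| = 0.0109 A, ∠I = 87.7°.

I = 0.0109∠87.7° A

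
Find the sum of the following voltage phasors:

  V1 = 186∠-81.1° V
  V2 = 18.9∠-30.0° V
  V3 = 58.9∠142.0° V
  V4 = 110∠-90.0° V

Step 1 — Convert each phasor to rectangular form:
  V1 = 186·(cos(-81.1°) + j·sin(-81.1°)) = 28.78 - j183.8 V
  V2 = 18.9·(cos(-30.0°) + j·sin(-30.0°)) = 16.37 - j9.45 V
  V3 = 58.9·(cos(142.0°) + j·sin(142.0°)) = -46.41 + j36.26 V
  V4 = 110·(cos(-90.0°) + j·sin(-90.0°)) = 0 - j110 V
Step 2 — Sum components: V_total = -1.27 - j266.9 V.
Step 3 — Convert to polar: |V_total| = 267 V, ∠V_total = -90.3°.

V_total = 267∠-90.3° V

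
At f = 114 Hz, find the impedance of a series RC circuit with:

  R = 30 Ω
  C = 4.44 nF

Step 1 — Angular frequency: ω = 2π·f = 2π·114 = 716.3 rad/s.
Step 2 — Component impedances:
  R: Z = R = 30 Ω
  C: Z = 1/(jωC) = -j/(ω·C) = 0 - j3.144e+05 Ω
Step 3 — Series combination: Z_total = R + C = 30 - j3.144e+05 Ω = 3.144e+05∠-90.0° Ω.

Z = 30 - j3.144e+05 Ω = 3.144e+05∠-90.0° Ω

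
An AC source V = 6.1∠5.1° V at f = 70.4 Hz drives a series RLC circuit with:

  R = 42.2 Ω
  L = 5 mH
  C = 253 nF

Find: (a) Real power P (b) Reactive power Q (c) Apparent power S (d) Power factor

Step 1 — Angular frequency: ω = 2π·f = 2π·70.4 = 442.3 rad/s.
Step 2 — Component impedances:
  R: Z = R = 42.2 Ω
  L: Z = jωL = j·442.3·0.005 = 0 + j2.212 Ω
  C: Z = 1/(jωC) = -j/(ω·C) = 0 - j8936 Ω
Step 3 — Series combination: Z_total = R + L + C = 42.2 - j8933 Ω = 8934∠-89.7° Ω.
Step 4 — Source phasor: V = 6.1∠5.1° V = 6.076 + j0.5423 V.
Step 5 — Current: I = V / Z = -5.749e-05 + j0.0006804 A = 0.0006828∠94.8° A.
Step 6 — Complex power: S = V·I* = 1.968e-05 - j0.004165 VA.
Step 7 — Real power: P = Re(S) = 1.968e-05 W.
Step 8 — Reactive power: Q = Im(S) = -0.004165 VAR.
Step 9 — Apparent power: |S| = 0.004165 VA.
Step 10 — Power factor: PF = P/|S| = 0.004724 (leading).

(a) P = 1.968e-05 W  (b) Q = -0.004165 VAR  (c) S = 0.004165 VA  (d) PF = 0.004724 (leading)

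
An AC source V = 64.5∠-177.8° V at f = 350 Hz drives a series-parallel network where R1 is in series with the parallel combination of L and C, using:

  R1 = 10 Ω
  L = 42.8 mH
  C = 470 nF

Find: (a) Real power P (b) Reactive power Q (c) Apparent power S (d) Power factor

Step 1 — Angular frequency: ω = 2π·f = 2π·350 = 2199 rad/s.
Step 2 — Component impedances:
  R1: Z = R = 10 Ω
  L: Z = jωL = j·2199·0.0428 = 0 + j94.12 Ω
  C: Z = 1/(jωC) = -j/(ω·C) = 0 - j967.5 Ω
Step 3 — Parallel branch: L || C = 1/(1/L + 1/C) = 0 + j104.3 Ω.
Step 4 — Series with R1: Z_total = R1 + (L || C) = 10 + j104.3 Ω = 104.7∠84.5° Ω.
Step 5 — Source phasor: V = 64.5∠-177.8° V = -64.45 - j2.476 V.
Step 6 — Current: I = V / Z = -0.08228 + j0.6103 A = 0.6158∠97.7° A.
Step 7 — Complex power: S = V·I* = 3.792 + j39.54 VA.
Step 8 — Real power: P = Re(S) = 3.792 W.
Step 9 — Reactive power: Q = Im(S) = 39.54 VAR.
Step 10 — Apparent power: |S| = 39.72 VA.
Step 11 — Power factor: PF = P/|S| = 0.09547 (lagging).

(a) P = 3.792 W  (b) Q = 39.54 VAR  (c) S = 39.72 VA  (d) PF = 0.09547 (lagging)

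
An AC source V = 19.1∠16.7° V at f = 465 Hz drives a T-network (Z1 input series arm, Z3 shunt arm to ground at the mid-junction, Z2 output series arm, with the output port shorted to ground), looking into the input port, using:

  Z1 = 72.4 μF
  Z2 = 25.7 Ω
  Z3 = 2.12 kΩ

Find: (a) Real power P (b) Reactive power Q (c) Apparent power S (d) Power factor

Step 1 — Angular frequency: ω = 2π·f = 2π·465 = 2922 rad/s.
Step 2 — Component impedances:
  Z1: Z = 1/(jωC) = -j/(ω·C) = 0 - j4.727 Ω
  Z2: Z = R = 25.7 Ω
  Z3: Z = R = 2120 Ω
Step 3 — With the output port shorted to ground, the output series arm Z2 runs from the junction to ground; the shunt arm Z3 also runs from the junction to ground. They appear in parallel: Z3 || Z2 = 25.39 Ω.
Step 4 — Series with input arm Z1: Z_in = Z1 + (Z3 || Z2) = 25.39 - j4.727 Ω = 25.83∠-10.5° Ω.
Step 5 — Source phasor: V = 19.1∠16.7° V = 18.29 + j5.489 V.
Step 6 — Current: I = V / Z = 0.6574 + j0.3386 A = 0.7395∠27.2° A.
Step 7 — Complex power: S = V·I* = 13.89 - j2.585 VA.
Step 8 — Real power: P = Re(S) = 13.89 W.
Step 9 — Reactive power: Q = Im(S) = -2.585 VAR.
Step 10 — Apparent power: |S| = 14.12 VA.
Step 11 — Power factor: PF = P/|S| = 0.9831 (leading).

(a) P = 13.89 W  (b) Q = -2.585 VAR  (c) S = 14.12 VA  (d) PF = 0.9831 (leading)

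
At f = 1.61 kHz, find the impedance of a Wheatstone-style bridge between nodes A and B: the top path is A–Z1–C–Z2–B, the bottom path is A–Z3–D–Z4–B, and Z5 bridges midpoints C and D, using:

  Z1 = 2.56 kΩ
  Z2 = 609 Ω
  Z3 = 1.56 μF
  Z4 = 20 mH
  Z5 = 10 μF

Step 1 — Angular frequency: ω = 2π·f = 2π·1610 = 1.012e+04 rad/s.
Step 2 — Component impedances:
  Z1: Z = R = 2560 Ω
  Z2: Z = R = 609 Ω
  Z3: Z = 1/(jωC) = -j/(ω·C) = 0 - j63.37 Ω
  Z4: Z = jωL = j·1.012e+04·0.02 = 0 + j202.3 Ω
  Z5: Z = 1/(jωC) = -j/(ω·C) = 0 - j9.885 Ω
Step 3 — Bridge requires nodal analysis (the Z5 bridge couples midpoints C and D, so the two paths cannot be reduced to a simple series/parallel combination). Setting node B to ground and injecting 1 A at node A, the 3-node admittance system at A, C, D solves to V_A = Z_AB = 62.72 + j119.8 Ω = 135.3∠62.4° Ω.

Z = 62.72 + j119.8 Ω = 135.3∠62.4° Ω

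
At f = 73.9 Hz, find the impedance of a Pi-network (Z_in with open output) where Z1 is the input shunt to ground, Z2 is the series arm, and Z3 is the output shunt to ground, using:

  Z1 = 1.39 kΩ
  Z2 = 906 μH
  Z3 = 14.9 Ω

Step 1 — Angular frequency: ω = 2π·f = 2π·73.9 = 464.3 rad/s.
Step 2 — Component impedances:
  Z1: Z = R = 1390 Ω
  Z2: Z = jωL = j·464.3·0.000906 = 0 + j0.4207 Ω
  Z3: Z = R = 14.9 Ω
Step 3 — With open output, the series arm Z2 and the output shunt Z3 appear in series to ground: Z2 + Z3 = 14.9 + j0.4207 Ω.
Step 4 — Parallel with input shunt Z1: Z_in = Z1 || (Z2 + Z3) = 14.74 + j0.4118 Ω = 14.75∠1.6° Ω.

Z = 14.74 + j0.4118 Ω = 14.75∠1.6° Ω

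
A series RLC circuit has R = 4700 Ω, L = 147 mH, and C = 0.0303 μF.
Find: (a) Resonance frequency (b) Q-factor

Step 1 — Resonance condition Im(Z)=0 gives ω₀ = 1/√(LC).
Step 2 — ω₀ = 1/√(0.147·3.03e-08) = 1.498e+04 rad/s.
Step 3 — f₀ = ω₀/(2π) = 2385 Hz.
Step 4 — Series Q: Q = ω₀L/R = 1.498e+04·0.147/4700 = 0.4686.

(a) f₀ = 2385 Hz  (b) Q = 0.4686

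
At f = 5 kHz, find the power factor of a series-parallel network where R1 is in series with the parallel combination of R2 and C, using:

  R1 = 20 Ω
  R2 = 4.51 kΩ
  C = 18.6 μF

Step 1 — Angular frequency: ω = 2π·f = 2π·5000 = 3.142e+04 rad/s.
Step 2 — Component impedances:
  R1: Z = R = 20 Ω
  R2: Z = R = 4510 Ω
  C: Z = 1/(jωC) = -j/(ω·C) = 0 - j1.711 Ω
Step 3 — Parallel branch: R2 || C = 1/(1/R2 + 1/C) = 0.0006494 - j1.711 Ω.
Step 4 — Series with R1: Z_total = R1 + (R2 || C) = 20 - j1.711 Ω = 20.07∠-4.9° Ω.
Step 5 — Power factor: PF = cos(φ) = Re(Z)/|Z| = 20.001/20.074 = 0.9964.
Step 6 — Type: Im(Z) = -1.711 ⇒ leading (phase φ = -4.9°).

PF = 0.9964 (leading, φ = -4.9°)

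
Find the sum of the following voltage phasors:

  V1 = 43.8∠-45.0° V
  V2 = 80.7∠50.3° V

Step 1 — Convert each phasor to rectangular form:
  V1 = 43.8·(cos(-45.0°) + j·sin(-45.0°)) = 30.97 - j30.97 V
  V2 = 80.7·(cos(50.3°) + j·sin(50.3°)) = 51.55 + j62.09 V
Step 2 — Sum components: V_total = 82.52 + j31.12 V.
Step 3 — Convert to polar: |V_total| = 88.19 V, ∠V_total = 20.7°.

V_total = 88.19∠20.7° V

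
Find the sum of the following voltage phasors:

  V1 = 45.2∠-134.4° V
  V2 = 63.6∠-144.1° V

Step 1 — Convert each phasor to rectangular form:
  V1 = 45.2·(cos(-134.4°) + j·sin(-134.4°)) = -31.62 - j32.29 V
  V2 = 63.6·(cos(-144.1°) + j·sin(-144.1°)) = -51.52 - j37.29 V
Step 2 — Sum components: V_total = -83.14 - j69.59 V.
Step 3 — Convert to polar: |V_total| = 108.4 V, ∠V_total = -140.1°.

V_total = 108.4∠-140.1° V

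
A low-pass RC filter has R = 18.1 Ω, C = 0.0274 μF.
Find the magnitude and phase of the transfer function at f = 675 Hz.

Step 1 — Angular frequency: ω = 2π·675 = 4241 rad/s.
Step 2 — Transfer function: H(jω) = 1/(1 + jωRC).
Step 3 — Denominator: 1 + jωRC = 1 + j·4241·18.1·2.74e-08 = 1 + j0.002103.
Step 4 — H = 1 - j0.002103.
Step 5 — Magnitude: |H| = 1 (-0.0 dB); phase: φ = -0.1°.

|H| = 1 (-0.0 dB), φ = -0.1°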